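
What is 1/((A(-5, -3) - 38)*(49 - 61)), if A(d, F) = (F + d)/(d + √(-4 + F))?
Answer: 7/3088 + I*√7/64848 ≈ 0.0022668 + 4.0799e-5*I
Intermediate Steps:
A(d, F) = (F + d)/(d + √(-4 + F))
1/((A(-5, -3) - 38)*(49 - 61)) = 1/(((-3 - 5)/(-5 + √(-4 - 3)) - 38)*(49 - 61)) = 1/((-8/(-5 + √(-7)) - 38)*(-12)) = 1/((-8/(-5 + I*√7) - 38)*(-12)) = 1/((-38 - 8/(-5 + I*√7))*(-12)) = 1/(456 + 96/(-5 + I*√7))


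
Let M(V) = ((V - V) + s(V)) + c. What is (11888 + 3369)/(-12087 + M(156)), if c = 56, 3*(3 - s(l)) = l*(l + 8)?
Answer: -15257/20556 ≈ -0.74222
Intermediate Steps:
s(l) = 3 - l*(8 + l)/3 (s(l) = 3 - l*(l + 8)/3 = 3 - l*(8 + l)/3)
M(V) = 59 - 8*V/3 - V**2/3 (M(V) = ((V - V) + (3 - 8*V/3 - V**2/3)) + 56 = (0 + (3 - 8*V/3 - V**2/3)) + 56 = (3 - 8*V/3 - V**2/3) + 56 = 59 - 8*V/3 - V**2/3)
(11888 + 3369)/(-12087 + M(156)) = (11888 + 3369)/(-12087 + (59 - 8/3*156 - 1/3*156**2)) = 15257/(-12087 + (59 - 416 - 1/3*24336)) = 15257/(-12087 + (59 - 416 - 8112)) = 15257/(-12087 - 8469) = 15257/(-20556) = 15257*(-1/20556) = -15257/20556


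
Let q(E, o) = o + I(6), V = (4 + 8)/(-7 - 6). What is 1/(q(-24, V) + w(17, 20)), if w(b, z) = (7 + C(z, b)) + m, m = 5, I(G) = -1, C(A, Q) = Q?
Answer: 13/352 ≈ 0.036932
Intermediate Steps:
V = -12/13 (V = 12/(-13) = 12*(-1/13) = -12/13 ≈ -0.92308)
w(b, z) = 12 + b (w(b, z) = (7 + b) + 5 = 12 + b)
q(E, o) = -1 + o (q(E, o) = o - 1 = -1 + o)
1/(q(-24, V) + w(17, 20)) = 1/((-1 - 12/13) + (12 + 17)) = 1/(-25/13 + 29) = 1/(352/13) = 13/352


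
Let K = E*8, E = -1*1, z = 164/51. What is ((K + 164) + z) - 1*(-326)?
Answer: 24746/51 ≈ 485.22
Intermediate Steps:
z = 164/51 (z = 164*(1/51) = 164/51 ≈ 3.2157)
E = -1
K = -8 (K = -1*8 = -8)
((K + 164) + z) - 1*(-326) = ((-8 + 164) + 164/51) - 1*(-326) = (156 + 164/51) + 326 = 8120/51 + 326 = 24746/51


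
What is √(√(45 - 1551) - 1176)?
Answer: √(-1176 + I*√1506) ≈ 0.5657 + 34.298*I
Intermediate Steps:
√(√(45 - 1551) - 1176) = √(√(-1506) - 1176) = √(I*√1506 - 1176) = √(-1176 + I*√1506)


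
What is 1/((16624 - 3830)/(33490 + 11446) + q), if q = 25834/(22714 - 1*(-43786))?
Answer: 373530500/251459703 ≈ 1.4854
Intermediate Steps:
q = 12917/33250 (q = 25834/(22714 + 43786) = 25834/66500 = 25834*(1/66500) = 12917/33250 ≈ 0.38848)
1/((16624 - 3830)/(33490 + 11446) + q) = 1/((16624 - 3830)/(33490 + 11446) + 12917/33250) = 1/(12794/44936 + 12917/33250) = 1/(12794*(1/44936) + 12917/33250) = 1/(6397/22468 + 12917/33250) = 1/(251459703/373530500) = 373530500/251459703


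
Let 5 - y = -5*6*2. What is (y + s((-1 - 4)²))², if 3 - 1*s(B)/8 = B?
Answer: 12321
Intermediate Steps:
s(B) = 24 - 8*B
y = 65 (y = 5 - (-5*6)*2 = 5 - (-30)*2 = 5 - 1*(-60) = 5 + 60 = 65)
(y + s((-1 - 4)²))² = (65 + (24 - 8*(-1 - 4)²))² = (65 + (24 - 8*(-5)²))² = (65 + (24 - 8*25))² = (65 + (24 - 200))² = (65 - 176)² = (-111)² = 12321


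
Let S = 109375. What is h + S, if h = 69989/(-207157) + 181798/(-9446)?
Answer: 106993613718435/978402511 ≈ 1.0936e+5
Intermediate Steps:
h = -19160922190/978402511 (h = 69989*(-1/207157) + 181798*(-1/9446) = -69989/207157 - 90899/4723 = -19160922190/978402511 ≈ -19.584)
h + S = -19160922190/978402511 + 109375 = 106993613718435/978402511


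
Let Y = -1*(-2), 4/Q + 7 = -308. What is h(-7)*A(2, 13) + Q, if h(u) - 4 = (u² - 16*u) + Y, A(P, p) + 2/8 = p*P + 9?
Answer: 7312079/1260 ≈ 5803.2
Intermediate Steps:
Q = -4/315 (Q = 4/(-7 - 308) = 4/(-315) = 4*(-1/315) = -4/315 ≈ -0.012698)
A(P, p) = 35/4 + P*p (A(P, p) = -¼ + (p*P + 9) = -¼ + (P*p + 9) = -¼ + (9 + P*p) = 35/4 + P*p)
Y = 2
h(u) = 6 + u² - 16*u (h(u) = 4 + ((u² - 16*u) + 2) = 4 + (2 + u² - 16*u) = 6 + u² - 16*u)
h(-7)*A(2, 13) + Q = (6 + (-7)² - 16*(-7))*(35/4 + 2*13) - 4/315 = (6 + 49 + 112)*(35/4 + 26) - 4/315 = 167*(139/4) - 4/315 = 23213/4 - 4/315 = 7312079/1260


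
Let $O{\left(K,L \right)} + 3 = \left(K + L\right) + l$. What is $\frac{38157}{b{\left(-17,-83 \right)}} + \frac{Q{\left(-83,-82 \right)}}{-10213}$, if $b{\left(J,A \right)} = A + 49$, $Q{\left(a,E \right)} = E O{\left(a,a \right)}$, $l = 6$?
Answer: $- \frac{390151885}{347242} \approx -1123.6$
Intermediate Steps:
$O{\left(K,L \right)} = 3 + K + L$ ($O{\left(K,L \right)} = -3 + \left(\left(K + L\right) + 6\right) = -3 + \left(6 + K + L\right) = 3 + K + L$)
$Q{\left(a,E \right)} = E \left(3 + 2 a\right)$ ($Q{\left(a,E \right)} = E \left(3 + a + a\right) = E \left(3 + 2 a\right)$)
$b{\left(J,A \right)} = 49 + A$
$\frac{38157}{b{\left(-17,-83 \right)}} + \frac{Q{\left(-83,-82 \right)}}{-10213} = \frac{38157}{49 - 83} + \frac{\left(-82\right) \left(3 + 2 \left(-83\right)\right)}{-10213} = \frac{38157}{-34} + - 82 \left(3 - 166\right) \left(- \frac{1}{10213}\right) = 38157 \left(- \frac{1}{34}\right) + \left(-82\right) \left(-163\right) \left(- \frac{1}{10213}\right) = - \frac{38157}{34} + 13366 \left(- \frac{1}{10213}\right) = - \frac{38157}{34} - \frac{13366}{10213} = - \frac{390151885}{347242}$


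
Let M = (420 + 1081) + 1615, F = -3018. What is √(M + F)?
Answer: 7*√2 ≈ 9.8995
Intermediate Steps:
M = 3116 (M = 1501 + 1615 = 3116)
√(M + F) = √(3116 - 3018) = √98 = 7*√2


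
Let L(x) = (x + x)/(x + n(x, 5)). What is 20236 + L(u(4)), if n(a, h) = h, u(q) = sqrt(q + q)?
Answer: 343996/17 + 20*sqrt(2)/17 ≈ 20237.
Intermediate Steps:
u(q) = sqrt(2)*sqrt(q) (u(q) = sqrt(2*q) = sqrt(2)*sqrt(q))
L(x) = 2*x/(5 + x) (L(x) = (x + x)/(x + 5) = (2*x)/(5 + x) = 2*x/(5 + x))
20236 + L(u(4)) = 20236 + 2*(sqrt(2)*sqrt(4))/(5 + sqrt(2)*sqrt(4)) = 20236 + 2*(sqrt(2)*2)/(5 + sqrt(2)*2) = 20236 + 2*(2*sqrt(2))/(5 + 2*sqrt(2)) = 20236 + 4*sqrt(2)/(5 + 2*sqrt(2))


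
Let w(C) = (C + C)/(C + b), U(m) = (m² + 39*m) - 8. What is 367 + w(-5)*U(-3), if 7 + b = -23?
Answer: 2337/7 ≈ 333.86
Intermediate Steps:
b = -30 (b = -7 - 23 = -30)
U(m) = -8 + m² + 39*m
w(C) = 2*C/(-30 + C) (w(C) = (C + C)/(C - 30) = (2*C)/(-30 + C) = 2*C/(-30 + C))
367 + w(-5)*U(-3) = 367 + (2*(-5)/(-30 - 5))*(-8 + (-3)² + 39*(-3)) = 367 + (2*(-5)/(-35))*(-8 + 9 - 117) = 367 + (2*(-5)*(-1/35))*(-116) = 367 + (2/7)*(-116) = 367 - 232/7 = 2337/7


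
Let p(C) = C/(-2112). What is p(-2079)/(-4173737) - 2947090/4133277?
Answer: -787224489217571/1104077513353536 ≈ -0.71302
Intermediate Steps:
p(C) = -C/2112 (p(C) = C*(-1/2112) = -C/2112)
p(-2079)/(-4173737) - 2947090/4133277 = -1/2112*(-2079)/(-4173737) - 2947090/4133277 = (63/64)*(-1/4173737) - 2947090*1/4133277 = -63/267119168 - 2947090/4133277 = -787224489217571/1104077513353536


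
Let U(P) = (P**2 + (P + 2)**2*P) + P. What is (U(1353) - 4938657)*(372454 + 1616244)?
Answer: 4934029600960740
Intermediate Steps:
U(P) = P + P**2 + P*(2 + P)**2 (U(P) = (P**2 + (2 + P)**2*P) + P = (P**2 + P*(2 + P)**2) + P = P + P**2 + P*(2 + P)**2)
(U(1353) - 4938657)*(372454 + 1616244) = (1353*(1 + 1353 + (2 + 1353)**2) - 4938657)*(372454 + 1616244) = (1353*(1 + 1353 + 1355**2) - 4938657)*1988698 = (1353*(1 + 1353 + 1836025) - 4938657)*1988698 = (1353*1837379 - 4938657)*1988698 = (2485973787 - 4938657)*1988698 = 2481035130*1988698 = 4934029600960740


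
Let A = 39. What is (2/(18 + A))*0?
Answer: 0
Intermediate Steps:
(2/(18 + A))*0 = (2/(18 + 39))*0 = (2/57)*0 = 0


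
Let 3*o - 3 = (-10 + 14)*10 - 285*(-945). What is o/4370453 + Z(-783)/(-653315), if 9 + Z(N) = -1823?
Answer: 200002164608/8565847505085 ≈ 0.023349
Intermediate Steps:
o = 269368/3 (o = 1 + ((-10 + 14)*10 - 285*(-945))/3 = 1 + (4*10 + 269325)/3 = 1 + (40 + 269325)/3 = 1 + (1/3)*269365 = 1 + 269365/3 = 269368/3 ≈ 89789.)
Z(N) = -1832 (Z(N) = -9 - 1823 = -1832)
o/4370453 + Z(-783)/(-653315) = (269368/3)/4370453 - 1832/(-653315) = (269368/3)*(1/4370453) - 1832*(-1/653315) = 269368/13111359 + 1832/653315 = 200002164608/8565847505085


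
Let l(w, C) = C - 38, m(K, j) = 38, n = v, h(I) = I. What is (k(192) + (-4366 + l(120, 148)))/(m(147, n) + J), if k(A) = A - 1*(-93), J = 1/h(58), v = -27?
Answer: -230318/2205 ≈ -104.45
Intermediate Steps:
n = -27
J = 1/58 ≈ 0.017241
l(w, C) = -38 + C
k(A) = 93 + A (k(A) = A + 93 = 93 + A)
(k(192) + (-4366 + l(120, 148)))/(m(147, n) + J) = ((93 + 192) + (-4366 + (-38 + 148)))/(38 + 1/58) = (285 + (-4366 + 110))/(2205/58) = (285 - 4256)*(58/2205) = -3971*58/2205 = -230318/2205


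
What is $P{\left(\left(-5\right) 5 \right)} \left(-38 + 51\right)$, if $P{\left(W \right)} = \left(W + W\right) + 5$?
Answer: $-585$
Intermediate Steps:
$P{\left(W \right)} = 5 + 2 W$ ($P{\left(W \right)} = 2 W + 5 = 5 + 2 W$)
$P{\left(\left(-5\right) 5 \right)} \left(-38 + 51\right) = \left(5 + 2 \left(\left(-5\right) 5\right)\right) \left(-38 + 51\right) = \left(5 + 2 \left(-25\right)\right) 13 = \left(5 - 50\right) 13 = \left(-45\right) 13 = -585$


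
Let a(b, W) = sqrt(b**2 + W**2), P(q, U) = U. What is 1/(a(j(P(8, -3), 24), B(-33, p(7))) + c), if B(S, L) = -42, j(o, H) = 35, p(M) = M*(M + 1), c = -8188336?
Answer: -8188336/67048846445907 - 7*sqrt(61)/67048846445907 ≈ -1.2213e-7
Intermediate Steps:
p(M) = M*(1 + M)
a(b, W) = sqrt(W**2 + b**2)
1/(a(j(P(8, -3), 24), B(-33, p(7))) + c) = 1/(sqrt((-42)**2 + 35**2) - 8188336) = 1/(sqrt(1764 + 1225) - 8188336) = 1/(sqrt(2989) - 8188336) = 1/(7*sqrt(61) - 8188336) = 1/(-8188336 + 7*sqrt(61))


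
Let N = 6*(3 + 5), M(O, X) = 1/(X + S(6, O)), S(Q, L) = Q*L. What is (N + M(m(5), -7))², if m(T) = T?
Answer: 1221025/529 ≈ 2308.2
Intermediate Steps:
S(Q, L) = L*Q
M(O, X) = 1/(X + 6*O) (M(O, X) = 1/(X + O*6) = 1/(X + 6*O))
N = 48 (N = 6*8 = 48)
(N + M(m(5), -7))² = (48 + 1/(-7 + 6*5))² = (48 + 1/(-7 + 30))² = (48 + 1/23)² = (1105/23)² = 1221025/529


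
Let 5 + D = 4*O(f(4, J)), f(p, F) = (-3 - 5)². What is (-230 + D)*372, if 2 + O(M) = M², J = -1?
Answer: 6004452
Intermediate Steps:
f(p, F) = 64 (f(p, F) = (-8)² = 64)
O(M) = -2 + M²
D = 16371 (D = -5 + 4*(-2 + 64²) = -5 + 4*(-2 + 4096) = -5 + 4*4094 = -5 + 16376 = 16371)
(-230 + D)*372 = (-230 + 16371)*372 = 16141*372 = 6004452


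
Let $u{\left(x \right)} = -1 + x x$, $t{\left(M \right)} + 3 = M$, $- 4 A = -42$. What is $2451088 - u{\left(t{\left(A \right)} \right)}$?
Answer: $\frac{9804131}{4} \approx 2.451 \cdot 10^{6}$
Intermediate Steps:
$A = \frac{21}{2}$ ($A = \left(- \frac{1}{4}\right) \left(-42\right) = \frac{21}{2} \approx 10.5$)
$t{\left(M \right)} = -3 + M$
$u{\left(x \right)} = -1 + x^{2}$
$2451088 - u{\left(t{\left(A \right)} \right)} = 2451088 - \left(-1 + \left(-3 + \frac{21}{2}\right)^{2}\right) = 2451088 - \left(-1 + \left(\frac{15}{2}\right)^{2}\right) = 2451088 - \left(-1 + \frac{225}{4}\right) = 2451088 - \frac{221}{4} = \frac{9804131}{4}$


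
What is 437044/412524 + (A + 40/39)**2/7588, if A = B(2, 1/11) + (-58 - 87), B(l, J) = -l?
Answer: 24357251923/6297728892 ≈ 3.8676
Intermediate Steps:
A = -147 (A = -1*2 + (-58 - 87) = -2 - 145 = -147)
437044/412524 + (A + 40/39)**2/7588 = 437044/412524 + (-147 + 40/39)**2/7588 = 437044*(1/412524) + (-147 + 40*(1/39))**2*(1/7588) = 109261/103131 + (-147 + 40/39)**2*(1/7588) = 109261/103131 + (-5693/39)**2*(1/7588) = 109261/103131 + (32410249/1521)*(1/7588) = 109261/103131 + 32410249/11541348 = 24357251923/6297728892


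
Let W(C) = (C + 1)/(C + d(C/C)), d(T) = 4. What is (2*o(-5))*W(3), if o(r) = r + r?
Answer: -80/7 ≈ -11.429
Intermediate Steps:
o(r) = 2*r
W(C) = (1 + C)/(4 + C) (W(C) = (C + 1)/(C + 4) = (1 + C)/(4 + C))
(2*o(-5))*W(3) = (2*(2*(-5)))*((1 + 3)/(4 + 3)) = (2*(-10))*(4/7) = -20*4/7 = -80/7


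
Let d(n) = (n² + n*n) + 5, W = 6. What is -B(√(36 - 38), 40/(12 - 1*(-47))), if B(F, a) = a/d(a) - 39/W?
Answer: 52629/8242 ≈ 6.3855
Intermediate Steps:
d(n) = 5 + 2*n² (d(n) = (n² + n²) + 5 = 2*n² + 5 = 5 + 2*n²)
B(F, a) = -13/2 + a/(5 + 2*a²) (B(F, a) = a/(5 + 2*a²) - 39/6 = a/(5 + 2*a²) - 39*⅙ = a/(5 + 2*a²) - 13/2 = -13/2 + a/(5 + 2*a²))
-B(√(36 - 38), 40/(12 - 1*(-47))) = -(-65 - 26*1600/(12 - 1*(-47))² + 2*(40/(12 - 1*(-47))))/(2*(5 + 2*(40/(12 - 1*(-47)))²)) = -(-65 - 26*1600/(12 + 47)² + 2*(40/(12 + 47)))/(2*(5 + 2*(40/(12 + 47))²)) = -(-65 - 26*(40/59)² + 2*(40/59))/(2*(5 + 2*(40/59)²)) = -(-65 - 26*1600/3481 + 80/59)/(2*(5 + 2*(1600/3481))) = -(-65 - 41600/3481 + 80/59)/(2*(5 + 3200/3481)) = -(-263145)/(2*20605/3481*3481) = -3481*(-263145)/(2*20605*3481) = -1*(-52629/8242) = 52629/8242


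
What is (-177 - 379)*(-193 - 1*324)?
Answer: 287452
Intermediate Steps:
(-177 - 379)*(-193 - 1*324) = -556*(-193 - 324) = -556*(-517) = 287452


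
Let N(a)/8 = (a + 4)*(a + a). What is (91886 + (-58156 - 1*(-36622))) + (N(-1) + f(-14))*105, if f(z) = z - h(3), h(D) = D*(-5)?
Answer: 65417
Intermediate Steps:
h(D) = -5*D
f(z) = 15 + z (f(z) = z - (-5)*3 = z - 1*(-15) = z + 15 = 15 + z)
N(a) = 16*a*(4 + a) (N(a) = 8*((a + 4)*(a + a)) = 8*((4 + a)*(2*a)) = 8*(2*a*(4 + a)) = 16*a*(4 + a))
(91886 + (-58156 - 1*(-36622))) + (N(-1) + f(-14))*105 = (91886 + (-58156 - 1*(-36622))) + (16*(-1)*(4 - 1) + (15 - 14))*105 = (91886 + (-58156 + 36622)) + (16*(-1)*3 + 1)*105 = (91886 - 21534) + (-48 + 1)*105 = 70352 - 47*105 = 70352 - 4935 = 65417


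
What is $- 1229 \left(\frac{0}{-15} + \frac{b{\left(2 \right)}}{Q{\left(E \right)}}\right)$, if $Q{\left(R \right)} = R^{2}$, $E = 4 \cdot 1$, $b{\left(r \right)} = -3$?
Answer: $\frac{3687}{16} \approx 230.44$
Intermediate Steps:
$E = 4$
$- 1229 \left(\frac{0}{-15} + \frac{b{\left(2 \right)}}{Q{\left(E \right)}}\right) = - 1229 \left(\frac{0}{-15} - \frac{3}{4^{2}}\right) = - 1229 \left(0 \left(- \frac{1}{15}\right) - \frac{3}{16}\right) = - 1229 \left(0 - \frac{3}{16}\right) = \left(-1229\right) \left(- \frac{3}{16}\right) = \frac{3687}{16}$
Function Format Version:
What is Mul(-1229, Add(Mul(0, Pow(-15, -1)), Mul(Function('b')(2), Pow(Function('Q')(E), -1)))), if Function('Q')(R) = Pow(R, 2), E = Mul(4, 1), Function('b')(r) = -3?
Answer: Rational(3687, 16) ≈ 230.44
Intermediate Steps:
E = 4
Mul(-1229, Add(Mul(0, Pow(-15, -1)), Mul(Function('b')(2), Pow(Function('Q')(E), -1)))) = Mul(-1229, Add(Mul(0, Pow(-15, -1)), Mul(-3, Pow(Pow(4, 2), -1)))) = Mul(-1229, Add(Mul(0, Rational(-1, 15)), Mul(-3, Pow(16, -1)))) = Mul(-1229, Add(0, Mul(-3, Rational(1, 16)))) = Mul(-1229, Add(0, Rational(-3, 16))) = Mul(-1229, Rational(-3, 16)) = Rational(3687, 16)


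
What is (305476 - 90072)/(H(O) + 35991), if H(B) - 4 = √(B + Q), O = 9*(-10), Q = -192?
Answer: 7753466980/1295640307 - 215404*I*√282/1295640307 ≈ 5.9843 - 0.0027919*I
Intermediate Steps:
O = -90
H(B) = 4 + √(-192 + B) (H(B) = 4 + √(B - 192) = 4 + √(-192 + B))
(305476 - 90072)/(H(O) + 35991) = (305476 - 90072)/((4 + √(-192 - 90)) + 35991) = 215404/((4 + √(-282)) + 35991) = 215404/((4 + I*√282) + 35991) = 215404/(35995 + I*√282)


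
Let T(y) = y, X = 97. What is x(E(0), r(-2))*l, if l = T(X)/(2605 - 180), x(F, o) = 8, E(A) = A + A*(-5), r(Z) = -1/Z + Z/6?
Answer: 8/25 ≈ 0.32000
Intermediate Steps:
r(Z) = -1/Z + Z/6 (r(Z) = -1/Z + Z*(⅙) = -1/Z + Z/6)
E(A) = -4*A (E(A) = A - 5*A = -4*A)
l = 1/25 (l = 97/(2605 - 180) = 97/2425 = 97*(1/2425) = 1/25 ≈ 0.040000)
x(E(0), r(-2))*l = 8*(1/25) = 8/25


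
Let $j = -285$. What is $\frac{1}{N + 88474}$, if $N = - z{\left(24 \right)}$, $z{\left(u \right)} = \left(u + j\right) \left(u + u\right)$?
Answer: $\frac{1}{101002} \approx 9.9008 \cdot 10^{-6}$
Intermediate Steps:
$z{\left(u \right)} = 2 u \left(-285 + u\right)$ ($z{\left(u \right)} = \left(u - 285\right) \left(u + u\right) = \left(-285 + u\right) 2 u = 2 u \left(-285 + u\right)$)
$N = 12528$ ($N = - 2 \cdot 24 \left(-285 + 24\right) = - 2 \cdot 24 \left(-261\right) = \left(-1\right) \left(-12528\right) = 12528$)
$\frac{1}{N + 88474} = \frac{1}{12528 + 88474} = \frac{1}{101002}$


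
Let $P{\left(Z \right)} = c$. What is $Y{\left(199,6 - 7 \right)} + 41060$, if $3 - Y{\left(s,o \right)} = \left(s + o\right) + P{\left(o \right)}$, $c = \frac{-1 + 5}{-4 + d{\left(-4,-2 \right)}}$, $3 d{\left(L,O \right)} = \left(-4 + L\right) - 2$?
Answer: $\frac{449521}{11} \approx 40866.0$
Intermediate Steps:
$d{\left(L,O \right)} = -2 + \frac{L}{3}$ ($d{\left(L,O \right)} = \frac{\left(-4 + L\right) - 2}{3} = \frac{-6 + L}{3} = -2 + \frac{L}{3}$)
$c = - \frac{6}{11}$ ($c = \frac{-1 + 5}{-4 + \left(-2 + \frac{1}{3} \left(-4\right)\right)} = \frac{4}{-4 - \frac{10}{3}} = \frac{4}{- \frac{22}{3}} = 4 \left(- \frac{3}{22}\right) = - \frac{6}{11} \approx -0.54545$)
$P{\left(Z \right)} = - \frac{6}{11}$
$Y{\left(s,o \right)} = \frac{39}{11} - o - s$ ($Y{\left(s,o \right)} = 3 - \left(\left(s + o\right) - \frac{6}{11}\right) = 3 - \left(\left(o + s\right) - \frac{6}{11}\right) = 3 - \left(- \frac{6}{11} + o + s\right) = \frac{39}{11} - o - s$)
$Y{\left(199,6 - 7 \right)} + 41060 = \left(\frac{39}{11} - \left(6 - 7\right) - 199\right) + 41060 = \left(\frac{39}{11} - -1 - 199\right) + 41060 = \left(\frac{39}{11} + 1 - 199\right) + 41060 = - \frac{2139}{11} + 41060 = \frac{449521}{11}$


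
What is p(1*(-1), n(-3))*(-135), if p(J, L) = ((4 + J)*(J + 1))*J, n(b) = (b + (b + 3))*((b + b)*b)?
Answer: 0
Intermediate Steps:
n(b) = 2*b²*(3 + 2*b) (n(b) = (b + (3 + b))*((2*b)*b) = (3 + 2*b)*(2*b²) = 2*b²*(3 + 2*b))
p(J, L) = J*(1 + J)*(4 + J) (p(J, L) = ((4 + J)*(1 + J))*J = ((1 + J)*(4 + J))*J = J*(1 + J)*(4 + J))
p(1*(-1), n(-3))*(-135) = ((1*(-1))*(4 + (1*(-1))² + 5*(1*(-1))))*(-135) = -(4 + (-1)² + 5*(-1))*(-135) = -(4 + 1 - 5)*(-135) = -1*0*(-135) = 0*(-135) = 0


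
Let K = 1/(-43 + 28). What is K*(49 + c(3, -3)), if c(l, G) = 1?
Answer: -10/3 ≈ -3.3333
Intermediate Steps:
K = -1/15 (K = 1/(-15) = -1/15 ≈ -0.066667)
K*(49 + c(3, -3)) = -(49 + 1)/15 = -1/15*50 = -10/3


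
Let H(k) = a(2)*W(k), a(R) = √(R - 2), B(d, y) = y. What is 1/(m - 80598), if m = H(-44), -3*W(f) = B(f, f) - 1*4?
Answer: -1/80598 ≈ -1.2407e-5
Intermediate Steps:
a(R) = √(-2 + R)
W(f) = 4/3 - f/3 (W(f) = -(f - 1*4)/3 = -(f - 4)/3 = -(-4 + f)/3 = 4/3 - f/3)
H(k) = 0 (H(k) = √(-2 + 2)*(4/3 - k/3) = √0*(4/3 - k/3) = 0*(4/3 - k/3) = 0)
m = 0
1/(m - 80598) = 1/(0 - 80598) = 1/(-80598) = -1/80598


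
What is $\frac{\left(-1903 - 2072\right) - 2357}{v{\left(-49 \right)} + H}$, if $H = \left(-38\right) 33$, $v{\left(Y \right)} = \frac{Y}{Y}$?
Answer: $\frac{6332}{1253} \approx 5.0535$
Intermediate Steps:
$v{\left(Y \right)} = 1$
$H = -1254$
$\frac{\left(-1903 - 2072\right) - 2357}{v{\left(-49 \right)} + H} = \frac{\left(-1903 - 2072\right) - 2357}{1 - 1254} = \frac{\left(-1903 - 2072\right) - 2357}{-1253} = \left(-3975 - 2357\right) \left(- \frac{1}{1253}\right) = \left(-6332\right) \left(- \frac{1}{1253}\right) = \frac{6332}{1253}$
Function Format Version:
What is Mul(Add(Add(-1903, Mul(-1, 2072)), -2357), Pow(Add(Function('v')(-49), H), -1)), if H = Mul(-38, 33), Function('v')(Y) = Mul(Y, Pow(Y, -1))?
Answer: Rational(6332, 1253) ≈ 5.0535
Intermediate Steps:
Function('v')(Y) = 1
H = -1254
Mul(Add(Add(-1903, Mul(-1, 2072)), -2357), Pow(Add(Function('v')(-49), H), -1)) = Mul(Add(Add(-1903, Mul(-1, 2072)), -2357), Pow(Add(1, -1254), -1)) = Mul(Add(Add(-1903, -2072), -2357), Pow(-1253, -1)) = Mul(Add(-3975, -2357), Rational(-1, 1253)) = Mul(-6332, Rational(-1, 1253)) = Rational(6332, 1253)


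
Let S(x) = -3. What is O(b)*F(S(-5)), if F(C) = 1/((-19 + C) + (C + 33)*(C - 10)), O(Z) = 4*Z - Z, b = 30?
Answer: -45/206 ≈ -0.21845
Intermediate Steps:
O(Z) = 3*Z
F(C) = 1/(-19 + C + (-10 + C)*(33 + C)) (F(C) = 1/((-19 + C) + (33 + C)*(-10 + C)) = 1/((-19 + C) + (-10 + C)*(33 + C)) = 1/(-19 + C + (-10 + C)*(33 + C)))
O(b)*F(S(-5)) = (3*30)/(-349 + (-3)**2 + 24*(-3)) = 90/(-349 + 9 - 72) = 90/(-412) = 90*(-1/412) = -45/206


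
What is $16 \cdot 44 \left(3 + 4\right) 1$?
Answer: $4928$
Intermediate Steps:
$16 \cdot 44 \left(3 + 4\right) 1 = 704 \cdot 7 \cdot 1 = 704 \cdot 7 = 4928$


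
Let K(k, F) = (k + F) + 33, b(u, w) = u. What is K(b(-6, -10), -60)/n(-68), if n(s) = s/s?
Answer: -33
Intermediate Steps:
n(s) = 1
K(k, F) = 33 + F + k (K(k, F) = (F + k) + 33 = 33 + F + k)
K(b(-6, -10), -60)/n(-68) = (33 - 60 - 6)/1 = -33*1 = -33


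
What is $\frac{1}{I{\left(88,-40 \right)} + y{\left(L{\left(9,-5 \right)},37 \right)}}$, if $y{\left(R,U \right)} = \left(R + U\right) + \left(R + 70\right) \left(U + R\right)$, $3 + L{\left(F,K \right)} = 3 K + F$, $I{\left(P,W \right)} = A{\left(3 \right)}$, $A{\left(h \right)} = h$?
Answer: $\frac{1}{1739} \approx 0.00057504$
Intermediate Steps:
$I{\left(P,W \right)} = 3$
$L{\left(F,K \right)} = -3 + F + 3 K$ ($L{\left(F,K \right)} = -3 + \left(3 K + F\right) = -3 + \left(F + 3 K\right) = -3 + F + 3 K$)
$y{\left(R,U \right)} = R + U + \left(70 + R\right) \left(R + U\right)$ ($y{\left(R,U \right)} = \left(R + U\right) + \left(70 + R\right) \left(R + U\right) = R + U + \left(70 + R\right) \left(R + U\right)$)
$\frac{1}{I{\left(88,-40 \right)} + y{\left(L{\left(9,-5 \right)},37 \right)}} = \frac{1}{3 + \left(\left(-3 + 9 + 3 \left(-5\right)\right)^{2} + 71 \left(-3 + 9 + 3 \left(-5\right)\right) + 71 \cdot 37 + \left(-3 + 9 + 3 \left(-5\right)\right) 37\right)} = \frac{1}{3 + \left(\left(-3 + 9 - 15\right)^{2} + 71 \left(-3 + 9 - 15\right) + 2627 + \left(-3 + 9 - 15\right) 37\right)} = \frac{1}{3 + \left(\left(-9\right)^{2} + 71 \left(-9\right) + 2627 - 333\right)} = \frac{1}{3 + \left(81 - 639 + 2627 - 333\right)} = \frac{1}{3 + 1736} = \frac{1}{1739}$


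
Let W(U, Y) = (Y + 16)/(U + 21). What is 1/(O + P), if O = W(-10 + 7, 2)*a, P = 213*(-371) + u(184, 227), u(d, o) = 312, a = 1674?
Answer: -1/77037 ≈ -1.2981e-5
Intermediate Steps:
W(U, Y) = (16 + Y)/(21 + U)
P = -78711 (P = 213*(-371) + 312 = -79023 + 312 = -78711)
O = 1674 (O = ((16 + 2)/(21 + (-10 + 7)))*1674 = (18/(21 - 3))*1674 = (18/18)*1674 = ((1/18)*18)*1674 = 1*1674 = 1674)
1/(O + P) = 1/(1674 - 78711) = 1/(-77037) = -1/77037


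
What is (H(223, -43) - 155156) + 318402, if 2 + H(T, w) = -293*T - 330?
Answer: 97575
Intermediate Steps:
H(T, w) = -332 - 293*T (H(T, w) = -2 + (-293*T - 330) = -2 + (-330 - 293*T) = -332 - 293*T)
(H(223, -43) - 155156) + 318402 = ((-332 - 293*223) - 155156) + 318402 = ((-332 - 65339) - 155156) + 318402 = (-65671 - 155156) + 318402 = -220827 + 318402 = 97575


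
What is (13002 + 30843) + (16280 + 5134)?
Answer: 65259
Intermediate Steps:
(13002 + 30843) + (16280 + 5134) = 43845 + 21414 = 65259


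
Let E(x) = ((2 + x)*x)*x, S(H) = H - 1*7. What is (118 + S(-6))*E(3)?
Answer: 4725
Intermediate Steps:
S(H) = -7 + H (S(H) = H - 7 = -7 + H)
E(x) = x²*(2 + x) (E(x) = (x*(2 + x))*x = x²*(2 + x))
(118 + S(-6))*E(3) = (118 + (-7 - 6))*(3²*(2 + 3)) = (118 - 13)*(9*5) = 105*45 = 4725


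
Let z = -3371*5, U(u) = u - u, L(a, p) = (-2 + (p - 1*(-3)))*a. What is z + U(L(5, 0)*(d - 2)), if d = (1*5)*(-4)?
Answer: -16855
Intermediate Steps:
L(a, p) = a*(1 + p) (L(a, p) = (-2 + (p + 3))*a = (-2 + (3 + p))*a = (1 + p)*a = a*(1 + p))
d = -20 (d = 5*(-4) = -20)
U(u) = 0
z = -16855
z + U(L(5, 0)*(d - 2)) = -16855 + 0 = -16855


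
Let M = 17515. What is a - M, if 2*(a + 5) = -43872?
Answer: -39456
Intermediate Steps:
a = -21941 (a = -5 + (½)*(-43872) = -5 - 21936 = -21941)
a - M = -21941 - 1*17515 = -21941 - 17515 = -39456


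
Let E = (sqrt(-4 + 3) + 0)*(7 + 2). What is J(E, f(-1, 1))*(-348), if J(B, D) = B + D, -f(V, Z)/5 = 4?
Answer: 6960 - 3132*I ≈ 6960.0 - 3132.0*I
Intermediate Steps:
E = 9*I (E = (sqrt(-1) + 0)*9 = (I + 0)*9 = I*9 = 9*I ≈ 9.0*I)
f(V, Z) = -20 (f(V, Z) = -5*4 = -20)
J(E, f(-1, 1))*(-348) = (9*I - 20)*(-348) = (-20 + 9*I)*(-348) = 6960 - 3132*I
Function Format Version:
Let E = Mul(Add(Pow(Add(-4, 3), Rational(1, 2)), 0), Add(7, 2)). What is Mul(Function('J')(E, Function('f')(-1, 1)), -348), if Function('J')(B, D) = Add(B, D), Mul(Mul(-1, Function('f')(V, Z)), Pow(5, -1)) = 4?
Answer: Add(6960, Mul(-3132, I)) ≈ Add(6960.0, Mul(-3132.0, I))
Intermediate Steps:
E = Mul(9, I) (E = Mul(Add(Pow(-1, Rational(1, 2)), 0), 9) = Mul(Add(I, 0), 9) = Mul(I, 9) = Mul(9, I) ≈ Mul(9.0000, I))
Function('f')(V, Z) = -20 (Function('f')(V, Z) = Mul(-5, 4) = -20)
Mul(Function('J')(E, Function('f')(-1, 1)), -348) = Mul(Add(Mul(9, I), -20), -348) = Mul(Add(-20, Mul(9, I)), -348) = Add(6960, Mul(-3132, I))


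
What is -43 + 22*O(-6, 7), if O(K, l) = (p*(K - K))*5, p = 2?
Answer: -43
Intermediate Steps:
O(K, l) = 0 (O(K, l) = (2*(K - K))*5 = (2*0)*5 = 0*5 = 0)
-43 + 22*O(-6, 7) = -43 + 22*0 = -43 + 0 = -43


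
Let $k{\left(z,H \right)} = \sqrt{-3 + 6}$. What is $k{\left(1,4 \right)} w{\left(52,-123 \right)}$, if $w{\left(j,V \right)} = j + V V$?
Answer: $15181 \sqrt{3} \approx 26294.0$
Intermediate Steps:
$k{\left(z,H \right)} = \sqrt{3}$
$w{\left(j,V \right)} = j + V^{2}$
$k{\left(1,4 \right)} w{\left(52,-123 \right)} = \sqrt{3} \left(52 + \left(-123\right)^{2}\right) = \sqrt{3} \left(52 + 15129\right) = \sqrt{3} \cdot 15181 = 15181 \sqrt{3}$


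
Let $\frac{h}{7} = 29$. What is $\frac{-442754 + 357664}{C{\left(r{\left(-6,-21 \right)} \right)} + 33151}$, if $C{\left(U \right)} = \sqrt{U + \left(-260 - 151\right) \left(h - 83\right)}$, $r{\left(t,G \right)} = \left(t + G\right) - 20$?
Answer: $- \frac{1410409295}{549519084} + \frac{42545 i \sqrt{49367}}{549519084} \approx -2.5666 + 0.017202 i$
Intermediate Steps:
$h = 203$ ($h = 7 \cdot 29 = 203$)
$r{\left(t,G \right)} = -20 + G + t$ ($r{\left(t,G \right)} = \left(G + t\right) - 20 = -20 + G + t$)
$C{\left(U \right)} = \sqrt{-49320 + U}$ ($C{\left(U \right)} = \sqrt{U + \left(-260 - 151\right) \left(203 - 83\right)} = \sqrt{U - 49320} = \sqrt{-49320 + U}$)
$\frac{-442754 + 357664}{C{\left(r{\left(-6,-21 \right)} \right)} + 33151} = \frac{-442754 + 357664}{\sqrt{-49320 - 47} + 33151} = - \frac{85090}{\sqrt{-49320 - 47} + 33151} = - \frac{85090}{\sqrt{-49367} + 33151} = - \frac{85090}{i \sqrt{49367} + 33151} = - \frac{85090}{33151 + i \sqrt{49367}}$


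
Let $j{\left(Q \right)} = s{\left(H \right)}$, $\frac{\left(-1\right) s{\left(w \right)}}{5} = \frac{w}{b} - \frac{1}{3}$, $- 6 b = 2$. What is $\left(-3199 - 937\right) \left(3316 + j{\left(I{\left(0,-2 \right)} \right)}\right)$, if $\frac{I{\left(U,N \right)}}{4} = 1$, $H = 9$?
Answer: $- \frac{42840688}{3} \approx -1.428 \cdot 10^{7}$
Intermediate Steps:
$b = - \frac{1}{3}$ ($b = \left(- \frac{1}{6}\right) 2 = - \frac{1}{3} \approx -0.33333$)
$I{\left(U,N \right)} = 4$ ($I{\left(U,N \right)} = 4 \cdot 1 = 4$)
$s{\left(w \right)} = \frac{5}{3} + 15 w$ ($s{\left(w \right)} = - 5 \left(\frac{w}{- \frac{1}{3}} - \frac{1}{3}\right) = - 5 \left(w \left(-3\right) - \frac{1}{3}\right) = - 5 \left(- 3 w - \frac{1}{3}\right) = - 5 \left(- \frac{1}{3} - 3 w\right) = \frac{5}{3} + 15 w$)
$j{\left(Q \right)} = \frac{410}{3}$ ($j{\left(Q \right)} = \frac{5}{3} + 15 \cdot 9 = \frac{5}{3} + 135 = \frac{410}{3}$)
$\left(-3199 - 937\right) \left(3316 + j{\left(I{\left(0,-2 \right)} \right)}\right) = \left(-3199 - 937\right) \left(3316 + \frac{410}{3}\right) = \left(-4136\right) \frac{10358}{3} = - \frac{42840688}{3}$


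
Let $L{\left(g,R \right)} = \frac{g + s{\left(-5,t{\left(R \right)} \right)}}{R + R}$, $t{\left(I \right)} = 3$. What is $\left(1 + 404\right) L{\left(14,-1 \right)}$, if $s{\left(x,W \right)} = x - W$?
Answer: $-1215$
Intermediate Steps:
$L{\left(g,R \right)} = \frac{-8 + g}{2 R}$ ($L{\left(g,R \right)} = \frac{g - 8}{R + R} = \frac{g - 8}{2 R} = \left(g - 8\right) \frac{1}{2 R} = \left(-8 + g\right) \frac{1}{2 R} = \frac{-8 + g}{2 R}$)
$\left(1 + 404\right) L{\left(14,-1 \right)} = \left(1 + 404\right) \frac{-8 + 14}{2 \left(-1\right)} = 405 \cdot \frac{1}{2} \left(-1\right) 6 = 405 \left(-3\right) = -1215$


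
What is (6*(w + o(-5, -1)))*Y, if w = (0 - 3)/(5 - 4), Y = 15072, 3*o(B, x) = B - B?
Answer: -271296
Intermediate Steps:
o(B, x) = 0 (o(B, x) = (B - B)/3 = (1/3)*0 = 0)
w = -3 (w = -3/1 = -3*1 = -3)
(6*(w + o(-5, -1)))*Y = (6*(-3 + 0))*15072 = (6*(-3))*15072 = -18*15072 = -271296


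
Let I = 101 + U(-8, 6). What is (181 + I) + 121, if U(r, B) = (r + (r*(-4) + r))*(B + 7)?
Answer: 611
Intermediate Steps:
U(r, B) = -2*r*(7 + B) (U(r, B) = (r + (-4*r + r))*(7 + B) = (r - 3*r)*(7 + B) = (-2*r)*(7 + B) = -2*r*(7 + B))
I = 309 (I = 101 - 2*(-8)*(7 + 6) = 101 - 2*(-8)*13 = 101 + 208 = 309)
(181 + I) + 121 = (181 + 309) + 121 = 490 + 121 = 611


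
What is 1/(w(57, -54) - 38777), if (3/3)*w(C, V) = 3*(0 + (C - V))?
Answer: -1/38444 ≈ -2.6012e-5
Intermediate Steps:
w(C, V) = -3*V + 3*C (w(C, V) = 3*(0 + (C - V)) = 3*(C - V) = -3*V + 3*C)
1/(w(57, -54) - 38777) = 1/((-3*(-54) + 3*57) - 38777) = 1/((162 + 171) - 38777) = 1/(333 - 38777) = 1/(-38444) = -1/38444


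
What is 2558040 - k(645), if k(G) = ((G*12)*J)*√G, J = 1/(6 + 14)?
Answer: 2558040 - 387*√645 ≈ 2.5482e+6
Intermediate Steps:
J = 1/20 ≈ 0.050000
k(G) = 3*G^(3/2)/5 (k(G) = ((G*12)*(1/20))*√G = ((12*G)*(1/20))*√G = (3*G/5)*√G = 3*G^(3/2)/5)
2558040 - k(645) = 2558040 - 3*645^(3/2)/5 = 2558040 - 3*645*√645/5 = 2558040 - 387*√645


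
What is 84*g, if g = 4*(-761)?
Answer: -255696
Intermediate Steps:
g = -3044
84*g = 84*(-3044) = -255696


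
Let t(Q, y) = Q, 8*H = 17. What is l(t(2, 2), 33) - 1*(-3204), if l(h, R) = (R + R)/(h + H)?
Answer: 3220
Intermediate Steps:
H = 17/8 (H = (1/8)*17 = 17/8 ≈ 2.1250)
l(h, R) = 2*R/(17/8 + h) (l(h, R) = (R + R)/(h + 17/8) = (2*R)/(17/8 + h) = 2*R/(17/8 + h))
l(t(2, 2), 33) - 1*(-3204) = 16*33/(17 + 8*2) - 1*(-3204) = 16*33/(17 + 16) + 3204 = 16*33/33 + 3204 = 16*33*(1/33) + 3204 = 16 + 3204 = 3220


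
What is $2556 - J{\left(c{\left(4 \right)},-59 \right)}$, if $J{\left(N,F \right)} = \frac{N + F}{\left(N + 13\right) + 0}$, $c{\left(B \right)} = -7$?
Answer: $2567$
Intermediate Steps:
$J{\left(N,F \right)} = \frac{F + N}{13 + N}$ ($J{\left(N,F \right)} = \frac{F + N}{\left(13 + N\right) + 0} = \frac{F + N}{13 + N}$)
$2556 - J{\left(c{\left(4 \right)},-59 \right)} = 2556 - \frac{-59 - 7}{13 - 7} = 2556 - \frac{1}{6} \left(-66\right) = 2556 - -11 = 2556 + 11 = 2567$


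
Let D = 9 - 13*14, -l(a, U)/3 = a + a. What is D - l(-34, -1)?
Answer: -377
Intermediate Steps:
l(a, U) = -6*a (l(a, U) = -3*(a + a) = -6*a)
D = -173 (D = 9 - 182 = -173)
D - l(-34, -1) = -173 - (-6)*(-34) = -173 - 1*204 = -173 - 204 = -377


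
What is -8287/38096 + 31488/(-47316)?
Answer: -132639545/150212528 ≈ -0.88301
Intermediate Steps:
-8287/38096 + 31488/(-47316) = -8287*1/38096 + 31488*(-1/47316) = -8287/38096 - 2624/3943 = -132639545/150212528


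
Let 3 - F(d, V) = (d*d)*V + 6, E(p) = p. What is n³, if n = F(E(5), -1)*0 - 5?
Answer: -125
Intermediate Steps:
F(d, V) = -3 - V*d² (F(d, V) = 3 - ((d*d)*V + 6) = 3 - (d²*V + 6) = 3 - (V*d² + 6) = 3 - (6 + V*d²) = 3 + (-6 - V*d²) = -3 - V*d²)
n = -5 (n = (-3 - 1*(-1)*5²)*0 - 5 = (-3 - 1*(-1)*25)*0 - 5 = (-3 + 25)*0 - 5 = 22*0 - 5 = 0 - 5 = -5)
n³ = (-5)³ = -125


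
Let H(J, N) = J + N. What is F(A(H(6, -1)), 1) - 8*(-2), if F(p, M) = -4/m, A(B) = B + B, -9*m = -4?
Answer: 7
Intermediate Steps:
m = 4/9 (m = -⅑*(-4) = 4/9 ≈ 0.44444)
A(B) = 2*B
F(p, M) = -9 (F(p, M) = -4/4/9 = -4*9/4 = -9)
F(A(H(6, -1)), 1) - 8*(-2) = -9 - 8*(-2) = -9 + 16 = 7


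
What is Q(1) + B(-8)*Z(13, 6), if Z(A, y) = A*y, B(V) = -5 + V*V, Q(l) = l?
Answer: 4603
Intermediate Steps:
B(V) = -5 + V**2
Q(1) + B(-8)*Z(13, 6) = 1 + (-5 + (-8)**2)*(13*6) = 1 + (-5 + 64)*78 = 1 + 59*78 = 1 + 4602 = 4603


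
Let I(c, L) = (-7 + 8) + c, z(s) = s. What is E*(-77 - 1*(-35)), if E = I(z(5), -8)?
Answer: -252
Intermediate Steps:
I(c, L) = 1 + c
E = 6 (E = 1 + 5 = 6)
E*(-77 - 1*(-35)) = 6*(-77 - 1*(-35)) = 6*(-77 + 35) = 6*(-42) = -252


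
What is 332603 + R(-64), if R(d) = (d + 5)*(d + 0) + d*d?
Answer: 340475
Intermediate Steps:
R(d) = d² + d*(5 + d) (R(d) = (5 + d)*d + d² = d*(5 + d) + d² = d² + d*(5 + d))
332603 + R(-64) = 332603 - 64*(5 + 2*(-64)) = 332603 - 64*(5 - 128) = 332603 - 64*(-123) = 332603 + 7872 = 340475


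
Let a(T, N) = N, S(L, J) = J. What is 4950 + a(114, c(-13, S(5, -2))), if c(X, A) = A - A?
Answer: 4950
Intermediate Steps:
c(X, A) = 0
4950 + a(114, c(-13, S(5, -2))) = 4950 + 0 = 4950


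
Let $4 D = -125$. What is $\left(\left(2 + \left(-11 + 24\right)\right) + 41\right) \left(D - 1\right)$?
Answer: $-1806$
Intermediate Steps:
$D = - \frac{125}{4}$ ($D = \frac{1}{4} \left(-125\right) = - \frac{125}{4} \approx -31.25$)
$\left(\left(2 + \left(-11 + 24\right)\right) + 41\right) \left(D - 1\right) = \left(\left(2 + \left(-11 + 24\right)\right) + 41\right) \left(- \frac{125}{4} - 1\right) = \left(\left(2 + 13\right) + 41\right) \left(- \frac{129}{4}\right) = \left(15 + 41\right) \left(- \frac{129}{4}\right) = 56 \left(- \frac{129}{4}\right) = -1806$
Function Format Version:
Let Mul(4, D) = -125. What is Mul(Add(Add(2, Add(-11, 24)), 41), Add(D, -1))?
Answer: -1806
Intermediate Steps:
D = Rational(-125, 4) (D = Mul(Rational(1, 4), -125) = Rational(-125, 4) ≈ -31.250)
Mul(Add(Add(2, Add(-11, 24)), 41), Add(D, -1)) = Mul(Add(Add(2, Add(-11, 24)), 41), Add(Rational(-125, 4), -1)) = Mul(Add(Add(2, 13), 41), Rational(-129, 4)) = Mul(Add(15, 41), Rational(-129, 4)) = Mul(56, Rational(-129, 4)) = -1806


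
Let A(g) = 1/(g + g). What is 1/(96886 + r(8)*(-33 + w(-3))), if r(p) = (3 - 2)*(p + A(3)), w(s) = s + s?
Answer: 2/193135 ≈ 1.0355e-5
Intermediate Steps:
A(g) = 1/(2*g)
w(s) = 2*s
r(p) = ⅙ + p (r(p) = (3 - 2)*(p + (½)/3) = 1*(p + (½)*(⅓)) = 1*(p + ⅙) = 1*(⅙ + p) = ⅙ + p)
1/(96886 + r(8)*(-33 + w(-3))) = 1/(96886 + (⅙ + 8)*(-33 + 2*(-3))) = 1/(96886 + 49*(-33 - 6)/6) = 1/(96886 + (49/6)*(-39)) = 1/(96886 - 637/2) = 1/(193135/2) = 2/193135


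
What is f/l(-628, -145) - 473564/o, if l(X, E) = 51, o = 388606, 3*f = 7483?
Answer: 1417741703/29728359 ≈ 47.690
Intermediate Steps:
f = 7483/3 (f = (1/3)*7483 = 7483/3 ≈ 2494.3)
f/l(-628, -145) - 473564/o = (7483/3)/51 - 473564/388606 = (7483/3)*(1/51) - 473564*1/388606 = 7483/153 - 236782/194303 = 1417741703/29728359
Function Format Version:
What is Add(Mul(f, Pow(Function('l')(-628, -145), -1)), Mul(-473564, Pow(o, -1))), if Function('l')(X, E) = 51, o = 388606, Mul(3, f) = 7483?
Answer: Rational(1417741703, 29728359) ≈ 47.690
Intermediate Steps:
f = Rational(7483, 3) (f = Mul(Rational(1, 3), 7483) = Rational(7483, 3) ≈ 2494.3)
Add(Mul(f, Pow(Function('l')(-628, -145), -1)), Mul(-473564, Pow(o, -1))) = Add(Mul(Rational(7483, 3), Pow(51, -1)), Mul(-473564, Pow(388606, -1))) = Add(Mul(Rational(7483, 3), Rational(1, 51)), Mul(-473564, Rational(1, 388606))) = Add(Rational(7483, 153), Rational(-236782, 194303)) = Rational(1417741703, 29728359)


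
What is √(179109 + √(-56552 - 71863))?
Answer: √(179109 + I*√128415) ≈ 423.21 + 0.423*I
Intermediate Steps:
√(179109 + √(-56552 - 71863)) = √(179109 + √(-128415)) = √(179109 + I*√128415)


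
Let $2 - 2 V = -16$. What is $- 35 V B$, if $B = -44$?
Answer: $13860$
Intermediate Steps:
$V = 9$ ($V = 1 - -8 = 1 + 8 = 9$)
$- 35 V B = \left(-35\right) 9 \left(-44\right) = \left(-315\right) \left(-44\right) = 13860$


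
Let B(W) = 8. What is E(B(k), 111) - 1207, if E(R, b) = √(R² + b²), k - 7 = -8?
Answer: -1207 + √12385 ≈ -1095.7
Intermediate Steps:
k = -1 (k = 7 - 8 = -1)
E(B(k), 111) - 1207 = √(8² + 111²) - 1207 = √(64 + 12321) - 1207 = √12385 - 1207 = -1207 + √12385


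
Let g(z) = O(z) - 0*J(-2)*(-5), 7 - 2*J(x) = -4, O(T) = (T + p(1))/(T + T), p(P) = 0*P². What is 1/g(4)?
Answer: 2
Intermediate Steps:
p(P) = 0
O(T) = ½ (O(T) = (T + 0)/(T + T) = T/((2*T)) = T*(1/(2*T)) = ½)
J(x) = 11/2 (J(x) = 7/2 - ½*(-4) = 7/2 + 2 = 11/2)
g(z) = ½ (g(z) = ½ - 0*(11/2)*(-5) = ½ - 0*(-5) = ½ - 1*0 = ½ + 0 = ½)
1/g(4) = 1/(½) = 2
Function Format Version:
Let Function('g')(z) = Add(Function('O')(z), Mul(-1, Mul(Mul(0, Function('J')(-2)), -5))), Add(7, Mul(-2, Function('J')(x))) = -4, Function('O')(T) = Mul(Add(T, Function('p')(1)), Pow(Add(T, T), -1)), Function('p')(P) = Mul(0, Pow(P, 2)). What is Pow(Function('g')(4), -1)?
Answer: 2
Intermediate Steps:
Function('p')(P) = 0
Function('O')(T) = Rational(1, 2) (Function('O')(T) = Mul(Add(T, 0), Pow(Add(T, T), -1)) = Mul(T, Pow(Mul(2, T), -1)) = Mul(T, Mul(Rational(1, 2), Pow(T, -1))) = Rational(1, 2))
Function('J')(x) = Rational(11, 2) (Function('J')(x) = Add(Rational(7, 2), Mul(Rational(-1, 2), -4)) = Add(Rational(7, 2), 2) = Rational(11, 2))
Function('g')(z) = Rational(1, 2) (Function('g')(z) = Add(Rational(1, 2), Mul(-1, Mul(Mul(0, Rational(11, 2)), -5))) = Add(Rational(1, 2), Mul(-1, Mul(0, -5))) = Add(Rational(1, 2), Mul(-1, 0)) = Add(Rational(1, 2), 0) = Rational(1, 2))
Pow(Function('g')(4), -1) = Pow(Rational(1, 2), -1) = 2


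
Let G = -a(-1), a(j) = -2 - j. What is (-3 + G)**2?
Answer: 4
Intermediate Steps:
G = 1 (G = -(-2 - 1*(-1)) = -(-2 + 1) = -1*(-1) = 1)
(-3 + G)**2 = (-3 + 1)**2 = (-2)**2 = 4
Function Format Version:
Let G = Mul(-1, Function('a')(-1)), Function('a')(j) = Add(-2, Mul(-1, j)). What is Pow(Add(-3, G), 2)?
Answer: 4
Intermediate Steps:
G = 1 (G = Mul(-1, Add(-2, Mul(-1, -1))) = Mul(-1, Add(-2, 1)) = Mul(-1, -1) = 1)
Pow(Add(-3, G), 2) = Pow(Add(-3, 1), 2) = Pow(-2, 2) = 4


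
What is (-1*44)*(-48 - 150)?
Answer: 8712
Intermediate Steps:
(-1*44)*(-48 - 150) = -44*(-198) = 8712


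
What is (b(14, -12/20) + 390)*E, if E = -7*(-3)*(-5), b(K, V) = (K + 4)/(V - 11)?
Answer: -1182825/29 ≈ -40787.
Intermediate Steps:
b(K, V) = (4 + K)/(-11 + V)
E = -105 (E = 21*(-5) = -105)
(b(14, -12/20) + 390)*E = ((4 + 14)/(-11 - 12/20) + 390)*(-105) = (18/(-11 - 12*1/20) + 390)*(-105) = (18/(-11 - ⅗) + 390)*(-105) = (18/(-58/5) + 390)*(-105) = (-5/58*18 + 390)*(-105) = (-45/29 + 390)*(-105) = (11265/29)*(-105) = -1182825/29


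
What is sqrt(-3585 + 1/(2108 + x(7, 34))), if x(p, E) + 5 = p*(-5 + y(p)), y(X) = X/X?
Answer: I*sqrt(617426542)/415 ≈ 59.875*I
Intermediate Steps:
y(X) = 1
x(p, E) = -5 - 4*p (x(p, E) = -5 + p*(-5 + 1) = -5 + p*(-4) = -5 - 4*p)
sqrt(-3585 + 1/(2108 + x(7, 34))) = sqrt(-3585 + 1/(2108 + (-5 - 4*7))) = sqrt(-3585 + 1/(2108 + (-5 - 28))) = sqrt(-3585 + 1/(2108 - 33)) = sqrt(-3585 + 1/2075) = sqrt(-7438874/2075) = I*sqrt(617426542)/415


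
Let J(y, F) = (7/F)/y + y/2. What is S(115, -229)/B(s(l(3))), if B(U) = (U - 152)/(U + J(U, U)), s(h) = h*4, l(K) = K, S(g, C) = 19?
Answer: -49381/20160 ≈ -2.4495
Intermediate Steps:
J(y, F) = y/2 + 7/(F*y) (J(y, F) = 7/(F*y) + y*(½) = 7/(F*y) + y/2 = y/2 + 7/(F*y))
s(h) = 4*h
B(U) = (-152 + U)/(7/U² + 3*U/2) (B(U) = (U - 152)/(U + (U/2 + 7/(U*U))) = (-152 + U)/(U + (U/2 + 7/U²)) = (-152 + U)/(7/U² + 3*U/2))
S(115, -229)/B(s(l(3))) = 19/((2*(4*3)²*(-152 + 4*3)/(14 + 3*(4*3)³))) = 19/((2*12²*(-152 + 12)/(14 + 3*12³))) = 19/((2*144*(-140)/(14 + 3*1728))) = 19/((2*144*(-140)/(14 + 5184))) = 19/((2*144*(-140)/5198)) = 19/((2*144*(1/5198)*(-140))) = 19/(-20160/2599) = 19*(-2599/20160) = -49381/20160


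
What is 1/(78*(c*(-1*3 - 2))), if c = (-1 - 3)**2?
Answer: -1/6240 ≈ -0.00016026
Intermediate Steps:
c = 16 (c = (-4)**2 = 16)
1/(78*(c*(-1*3 - 2))) = 1/(78*(16*(-1*3 - 2))) = 1/(78*(16*(-3 - 2))) = 1/(78*(16*(-5))) = 1/(78*(-80)) = 1/(-6240) = -1/6240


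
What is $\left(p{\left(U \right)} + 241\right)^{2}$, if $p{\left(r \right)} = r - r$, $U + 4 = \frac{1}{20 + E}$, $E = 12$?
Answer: $58081$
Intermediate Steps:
$U = - \frac{127}{32}$ ($U = -4 + \frac{1}{20 + 12} = -4 + \frac{1}{32} = - \frac{127}{32} \approx -3.9688$)
$p{\left(r \right)} = 0$
$\left(p{\left(U \right)} + 241\right)^{2} = \left(0 + 241\right)^{2} = 241^{2} = 58081$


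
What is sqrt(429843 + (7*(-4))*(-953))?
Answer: 23*sqrt(863) ≈ 675.67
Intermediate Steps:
sqrt(429843 + (7*(-4))*(-953)) = sqrt(429843 - 28*(-953)) = sqrt(429843 + 26684) = sqrt(456527) = 23*sqrt(863)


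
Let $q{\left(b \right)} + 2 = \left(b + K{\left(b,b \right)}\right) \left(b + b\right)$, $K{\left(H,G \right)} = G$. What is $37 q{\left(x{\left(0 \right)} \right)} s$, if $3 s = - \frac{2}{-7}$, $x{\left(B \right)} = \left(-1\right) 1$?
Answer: $\frac{148}{21} \approx 7.0476$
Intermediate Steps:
$x{\left(B \right)} = -1$
$q{\left(b \right)} = -2 + 4 b^{2}$ ($q{\left(b \right)} = -2 + \left(b + b\right) \left(b + b\right) = -2 + 2 b 2 b = -2 + 4 b^{2}$)
$s = \frac{2}{21}$ ($s = \frac{\left(-2\right) \frac{1}{-7}}{3} = \frac{\left(-2\right) \left(- \frac{1}{7}\right)}{3} = \frac{1}{3} \cdot \frac{2}{7} = \frac{2}{21} \approx 0.095238$)
$37 q{\left(x{\left(0 \right)} \right)} s = 37 \left(-2 + 4 \left(-1\right)^{2}\right) \frac{2}{21} = 37 \left(-2 + 4 \cdot 1\right) \frac{2}{21} = 37 \left(-2 + 4\right) \frac{2}{21} = 37 \cdot 2 \cdot \frac{2}{21} = 37 \cdot \frac{4}{21} = \frac{148}{21}$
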